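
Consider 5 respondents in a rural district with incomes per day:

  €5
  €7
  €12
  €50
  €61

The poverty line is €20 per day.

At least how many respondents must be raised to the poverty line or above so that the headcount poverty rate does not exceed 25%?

3 of the 5 respondents are poor, so H = 3/5 = 0.600.
A headcount ratio of at most 25% allows at most ⌊0.25 × 5⌋ = 1 poor respondents.
So at least 3 − 1 = 2 must be lifted.

2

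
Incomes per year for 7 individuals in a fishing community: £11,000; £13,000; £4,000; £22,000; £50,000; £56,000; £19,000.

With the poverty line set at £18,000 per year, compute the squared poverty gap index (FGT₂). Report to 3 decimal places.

0.119

Below z: £4,000, £11,000, £13,000 (q = 3 of N = 7).
Relative gaps: (18000−4000)/18000 = 0.7778; (18000−11000)/18000 = 0.3889; (18000−13000)/18000 = 0.2778.
Squared: 0.6049; 0.1512; 0.0772.
Sum = 0.833333; P₂ = 0.833333 / 7 = 0.119.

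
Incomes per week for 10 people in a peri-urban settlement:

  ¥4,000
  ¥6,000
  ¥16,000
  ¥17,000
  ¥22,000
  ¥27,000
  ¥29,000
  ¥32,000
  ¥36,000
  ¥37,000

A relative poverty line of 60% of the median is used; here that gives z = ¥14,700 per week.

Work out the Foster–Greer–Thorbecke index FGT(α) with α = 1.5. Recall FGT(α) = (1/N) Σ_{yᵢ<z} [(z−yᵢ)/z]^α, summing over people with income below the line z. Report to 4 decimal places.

Below z: ¥4,000, ¥6,000 (q = 2 of N = 10).
Normalized shortfalls: (14700−4000)/14700 = 0.7279; (14700−6000)/14700 = 0.5918.
Raised to α = 1.5: 0.62101; 0.45531.
Sum = 1.076317; FGT(1.5) = 1.076317 / 10 = 0.1076.

0.1076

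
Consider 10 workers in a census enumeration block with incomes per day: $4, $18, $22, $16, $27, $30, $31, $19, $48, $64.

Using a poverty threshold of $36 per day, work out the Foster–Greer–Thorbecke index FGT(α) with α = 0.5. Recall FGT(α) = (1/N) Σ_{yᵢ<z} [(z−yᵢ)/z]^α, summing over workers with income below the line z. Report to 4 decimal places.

0.4987

Below z: $4, $16, $18, $19, $22, $27, $30, $31 (q = 8 of N = 10).
Gap ratios (z−y)/z: (36−4)/36 = 0.8889; (36−16)/36 = 0.5556; (36−18)/36 = 0.5000; (36−19)/36 = 0.4722; (36−22)/36 = 0.3889; (36−27)/36 = 0.2500; (36−30)/36 = 0.1667; (36−31)/36 = 0.1389.
Raised to α = 0.5: 0.94281; 0.74536; 0.70711; 0.68718; 0.62361; 0.50000; 0.40825; 0.37268.
Sum = 4.986992; FGT(0.5) = 4.986992 / 10 = 0.4987.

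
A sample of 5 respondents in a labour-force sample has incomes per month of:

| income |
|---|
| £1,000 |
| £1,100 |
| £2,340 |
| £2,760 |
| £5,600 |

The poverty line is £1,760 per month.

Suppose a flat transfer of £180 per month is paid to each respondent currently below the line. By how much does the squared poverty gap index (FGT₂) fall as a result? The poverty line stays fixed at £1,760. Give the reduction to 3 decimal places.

0.029

Before: below the line — £1,000, £1,100; squared poverty gap index (FGT₂) = 0.06542.
After the £180 transfer: below the line — £1,180, £1,280; squared poverty gap index (FGT₂) = 0.03660.
Reduction = 0.06542 − 0.03660 = 0.029.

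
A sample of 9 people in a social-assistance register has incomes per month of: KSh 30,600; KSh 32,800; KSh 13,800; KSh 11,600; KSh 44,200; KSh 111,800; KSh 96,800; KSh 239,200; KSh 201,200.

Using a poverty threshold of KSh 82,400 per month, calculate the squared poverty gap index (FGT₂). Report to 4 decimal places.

0.2671

Below z: KSh 11,600, KSh 13,800, KSh 30,600, KSh 32,800, KSh 44,200 (q = 5 of N = 9).
Normalized shortfalls: (82400−11600)/82400 = 0.8592; (82400−13800)/82400 = 0.8325; (82400−30600)/82400 = 0.6286; (82400−32800)/82400 = 0.6019; (82400−44200)/82400 = 0.4636.
Squared: 0.7383; 0.6931; 0.3952; 0.3623; 0.2149.
Sum = 2.403802; P₂ = 2.403802 / 9 = 0.2671.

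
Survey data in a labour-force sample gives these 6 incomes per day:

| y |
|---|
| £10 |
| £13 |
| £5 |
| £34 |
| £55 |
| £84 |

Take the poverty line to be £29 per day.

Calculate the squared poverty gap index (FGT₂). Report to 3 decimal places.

0.236

Below z: £5, £10, £13 (q = 3 of N = 6).
Relative gaps: (29−5)/29 = 0.8276; (29−10)/29 = 0.6552; (29−13)/29 = 0.5517.
Squared: 0.6849; 0.4293; 0.3044.
Sum = 1.418549; P₂ = 1.418549 / 6 = 0.236.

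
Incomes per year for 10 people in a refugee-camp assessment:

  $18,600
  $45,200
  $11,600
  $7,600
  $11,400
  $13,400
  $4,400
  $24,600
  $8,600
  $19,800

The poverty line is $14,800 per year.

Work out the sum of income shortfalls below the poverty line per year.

$31,800

Incomes under z: $4,400, $7,600, $8,600, $11,400, $11,600, $13,400 (q = 6 of N = 10).
Individual gaps: 14800−4400 = 10400; 14800−7600 = 7200; 14800−8600 = 6200; 14800−11400 = 3400; 14800−11600 = 3200; 14800−13400 = 1400.
Aggregate gap = $31,800.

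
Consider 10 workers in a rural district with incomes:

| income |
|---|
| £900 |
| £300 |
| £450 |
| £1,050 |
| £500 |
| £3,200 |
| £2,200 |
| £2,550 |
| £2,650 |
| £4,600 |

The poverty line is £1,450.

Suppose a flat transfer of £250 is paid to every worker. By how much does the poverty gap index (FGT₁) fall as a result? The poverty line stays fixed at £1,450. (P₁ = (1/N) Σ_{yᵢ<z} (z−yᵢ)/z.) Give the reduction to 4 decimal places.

0.0862

Before: below the line — £300, £450, £500, £900, £1,050; poverty gap index (FGT₁) = 0.279310.
After the £250 transfer: below the line — £550, £700, £750, £1,150, £1,300; poverty gap index (FGT₁) = 0.193103.
Reduction = 0.279310 − 0.193103 = 0.0862.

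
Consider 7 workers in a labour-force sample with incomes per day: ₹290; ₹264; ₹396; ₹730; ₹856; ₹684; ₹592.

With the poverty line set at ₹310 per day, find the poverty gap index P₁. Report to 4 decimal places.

Poor units: ₹264, ₹290 (q = 2 of N = 7).
Gap ratios (z−y)/z: (310−264)/310 = 0.1484; (310−290)/310 = 0.0645.
Sum of shortfalls = 0.212903; P₁ averages over all N: 0.212903 / 7 = 0.0304.

0.0304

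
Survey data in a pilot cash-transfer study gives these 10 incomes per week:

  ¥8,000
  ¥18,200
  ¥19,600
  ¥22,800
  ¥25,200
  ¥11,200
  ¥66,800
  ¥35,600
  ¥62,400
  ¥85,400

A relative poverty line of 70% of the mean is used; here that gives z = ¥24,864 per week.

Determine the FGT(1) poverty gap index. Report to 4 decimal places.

Below z: ¥8,000, ¥11,200, ¥18,200, ¥19,600, ¥22,800 (q = 5 of N = 10).
Normalized shortfalls: (24864−8000)/24864 = 0.6782; (24864−11200)/24864 = 0.5495; (24864−18200)/24864 = 0.2680; (24864−19600)/24864 = 0.2117; (24864−22800)/24864 = 0.0830.
Σ = 1.790541. Dividing by the full population N = 10 gives P₁ = 0.1791.

0.1791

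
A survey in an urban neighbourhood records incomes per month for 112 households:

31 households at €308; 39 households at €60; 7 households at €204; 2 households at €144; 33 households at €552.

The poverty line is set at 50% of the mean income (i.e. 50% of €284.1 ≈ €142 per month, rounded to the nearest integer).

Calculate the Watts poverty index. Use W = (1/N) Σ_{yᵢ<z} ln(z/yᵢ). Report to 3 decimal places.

Below z: 39×€60 (q = 39 of N = 112).
ln(z/y) terms: ln(142/60) = 0.8615 (×39).
W = 33.597817 / 112 = 0.300.

0.300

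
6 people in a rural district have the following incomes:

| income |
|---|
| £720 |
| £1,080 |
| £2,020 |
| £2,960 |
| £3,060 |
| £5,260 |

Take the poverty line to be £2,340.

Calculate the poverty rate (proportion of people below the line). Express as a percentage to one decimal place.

3 of the 6 people have income below £2,340.
H = 3/6 = 50.0%.

50.0%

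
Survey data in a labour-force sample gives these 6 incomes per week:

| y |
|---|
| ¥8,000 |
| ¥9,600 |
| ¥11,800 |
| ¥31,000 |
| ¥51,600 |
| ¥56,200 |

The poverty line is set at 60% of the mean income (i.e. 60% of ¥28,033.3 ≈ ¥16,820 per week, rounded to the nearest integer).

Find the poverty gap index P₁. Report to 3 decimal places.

0.209

Poor units: ¥8,000, ¥9,600, ¥11,800 (q = 3 of N = 6).
Gap ratios (z−y)/z: (16820−8000)/16820 = 0.5244; (16820−9600)/16820 = 0.4293; (16820−11800)/16820 = 0.2985.
Sum of shortfalls = 1.252081; P₁ averages over all N: 1.252081 / 6 = 0.209.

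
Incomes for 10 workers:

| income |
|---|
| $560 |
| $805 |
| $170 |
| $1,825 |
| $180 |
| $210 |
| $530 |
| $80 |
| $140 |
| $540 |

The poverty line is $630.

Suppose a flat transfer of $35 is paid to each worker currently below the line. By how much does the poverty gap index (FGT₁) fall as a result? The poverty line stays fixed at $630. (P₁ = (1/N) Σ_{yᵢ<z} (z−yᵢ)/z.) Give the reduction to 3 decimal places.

0.044

Before: below the line — $80, $140, $170, $180, $210, $530, $540, $560; poverty gap index (FGT₁) = 0.41746.
After the $35 transfer: below the line — $115, $175, $205, $215, $245, $565, $575, $595; poverty gap index (FGT₁) = 0.37302.
Reduction = 0.41746 − 0.37302 = 0.044.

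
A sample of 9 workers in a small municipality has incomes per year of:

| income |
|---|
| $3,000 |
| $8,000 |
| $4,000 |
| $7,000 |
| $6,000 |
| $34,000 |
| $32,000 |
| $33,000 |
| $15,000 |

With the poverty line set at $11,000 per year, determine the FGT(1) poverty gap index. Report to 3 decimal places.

0.273

Poor units: $3,000, $4,000, $6,000, $7,000, $8,000 (q = 5 of N = 9).
Relative gaps: (11000−3000)/11000 = 0.7273; (11000−4000)/11000 = 0.6364; (11000−6000)/11000 = 0.4545; (11000−7000)/11000 = 0.3636; (11000−8000)/11000 = 0.2727.
Sum of shortfalls = 2.454545; P₁ averages over all N: 2.454545 / 9 = 0.273.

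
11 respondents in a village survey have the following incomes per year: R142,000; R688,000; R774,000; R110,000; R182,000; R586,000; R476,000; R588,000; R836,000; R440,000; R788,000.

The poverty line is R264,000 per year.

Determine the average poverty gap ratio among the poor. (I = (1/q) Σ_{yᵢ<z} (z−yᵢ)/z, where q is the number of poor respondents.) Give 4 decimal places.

Poor units: R110,000, R142,000, R182,000 (q = 3 of N = 11).
Shortfall ratios (z−y)/z: 0.5833, 0.4621, 0.3106; sum = 1.356061.
The income-gap ratio divides by q (the poor only): 1.356061 / 3 = 0.4520.

0.4520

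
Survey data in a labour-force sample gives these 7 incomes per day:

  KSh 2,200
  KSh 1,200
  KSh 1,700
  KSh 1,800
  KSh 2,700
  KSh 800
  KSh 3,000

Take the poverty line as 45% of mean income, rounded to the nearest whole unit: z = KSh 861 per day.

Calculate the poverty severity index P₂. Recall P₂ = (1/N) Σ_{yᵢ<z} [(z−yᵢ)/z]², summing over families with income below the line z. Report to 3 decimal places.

Below z: KSh 800 (q = 1 of N = 7).
Normalized shortfalls: (861−800)/861 = 0.0708.
Squared: 0.0050.
Sum = 0.005019; P₂ = 0.005019 / 7 = 0.001.

0.001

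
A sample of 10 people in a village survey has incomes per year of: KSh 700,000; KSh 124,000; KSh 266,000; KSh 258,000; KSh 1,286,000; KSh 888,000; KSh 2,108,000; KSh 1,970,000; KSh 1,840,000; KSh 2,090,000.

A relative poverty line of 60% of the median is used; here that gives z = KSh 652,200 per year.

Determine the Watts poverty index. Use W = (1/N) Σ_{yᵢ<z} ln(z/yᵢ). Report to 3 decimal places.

0.348

Below z: KSh 124,000, KSh 258,000, KSh 266,000 (q = 3 of N = 10).
ln(z/y) terms: ln(652200/124000) = 1.6601; ln(652200/258000) = 0.9274; ln(652200/266000) = 0.8969.
W = 3.484316 / 10 = 0.348.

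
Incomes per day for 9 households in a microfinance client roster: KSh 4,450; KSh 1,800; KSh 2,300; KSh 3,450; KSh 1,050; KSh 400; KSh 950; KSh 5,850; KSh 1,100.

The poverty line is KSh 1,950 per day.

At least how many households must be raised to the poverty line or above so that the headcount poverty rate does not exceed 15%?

Currently q = 5 of N = 9 are below the line (H = 0.556).
A headcount ratio of at most 15% allows at most ⌊0.15 × 9⌋ = 1 poor households.
So at least 5 − 1 = 4 must be lifted.

4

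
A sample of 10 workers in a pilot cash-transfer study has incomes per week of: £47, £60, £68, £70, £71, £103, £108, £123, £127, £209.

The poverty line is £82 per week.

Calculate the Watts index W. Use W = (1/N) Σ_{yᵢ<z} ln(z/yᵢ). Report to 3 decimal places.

Poor units: £47, £60, £68, £70, £71 (q = 5 of N = 10).
ln(z/y) terms: ln(82/47) = 0.5566; ln(82/60) = 0.3124; ln(82/68) = 0.1872; ln(82/70) = 0.1582; ln(82/71) = 0.1440.
W = 1.358421 / 10 = 0.136.

0.136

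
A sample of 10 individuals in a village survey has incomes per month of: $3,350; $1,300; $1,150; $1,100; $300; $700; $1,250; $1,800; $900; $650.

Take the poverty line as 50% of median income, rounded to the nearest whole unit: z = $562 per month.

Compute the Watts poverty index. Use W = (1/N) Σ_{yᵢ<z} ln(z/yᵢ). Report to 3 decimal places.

0.063

Poor units: $300 (q = 1 of N = 10).
Log gaps: ln(562/300) = 0.6277.
W = 0.627719 / 10 = 0.063.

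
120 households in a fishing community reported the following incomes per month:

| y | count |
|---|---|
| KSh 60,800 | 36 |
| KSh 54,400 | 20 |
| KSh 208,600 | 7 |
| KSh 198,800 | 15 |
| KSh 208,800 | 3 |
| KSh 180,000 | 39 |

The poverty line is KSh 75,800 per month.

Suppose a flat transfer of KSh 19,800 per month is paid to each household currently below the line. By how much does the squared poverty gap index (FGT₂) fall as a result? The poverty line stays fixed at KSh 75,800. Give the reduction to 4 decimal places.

Before: below the line — 20×KSh 54,400, 36×KSh 60,800; squared poverty gap index (FGT₂) = 0.025032.
After the KSh 19,800 transfer: below the line — 20×KSh 74,200; squared poverty gap index (FGT₂) = 0.000074.
Reduction = 0.025032 − 0.000074 = 0.0250.

0.0250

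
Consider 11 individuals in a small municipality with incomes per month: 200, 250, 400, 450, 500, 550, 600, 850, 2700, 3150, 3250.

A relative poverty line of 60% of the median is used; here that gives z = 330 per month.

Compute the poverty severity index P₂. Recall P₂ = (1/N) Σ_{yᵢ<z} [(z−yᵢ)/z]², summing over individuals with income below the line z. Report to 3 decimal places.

Below the line: 200, 250 (q = 2 of N = 11).
Gap ratios (z−y)/z: (330−200)/330 = 0.3939; (330−250)/330 = 0.2424.
Squared: 0.1552; 0.0588.
Sum = 0.213958; P₂ = 0.213958 / 11 = 0.019.

0.019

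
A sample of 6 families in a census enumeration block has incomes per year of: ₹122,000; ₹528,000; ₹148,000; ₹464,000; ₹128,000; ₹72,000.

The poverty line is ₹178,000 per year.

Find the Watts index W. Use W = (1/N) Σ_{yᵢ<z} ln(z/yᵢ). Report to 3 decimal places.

Below z: ₹72,000, ₹122,000, ₹128,000, ₹148,000 (q = 4 of N = 6).
Log gaps: ln(178000/72000) = 0.9051; ln(178000/122000) = 0.3778; ln(178000/128000) = 0.3298; ln(178000/148000) = 0.1846.
W = 1.797204 / 6 = 0.300.

0.300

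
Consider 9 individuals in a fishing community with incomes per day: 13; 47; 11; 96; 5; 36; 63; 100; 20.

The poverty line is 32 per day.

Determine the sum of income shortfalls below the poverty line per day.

Incomes under z: 5, 11, 13, 20 (q = 4 of N = 9).
Individual gaps: 32−5 = 27; 32−11 = 21; 32−13 = 19; 32−20 = 12.
Aggregate gap = 79.

79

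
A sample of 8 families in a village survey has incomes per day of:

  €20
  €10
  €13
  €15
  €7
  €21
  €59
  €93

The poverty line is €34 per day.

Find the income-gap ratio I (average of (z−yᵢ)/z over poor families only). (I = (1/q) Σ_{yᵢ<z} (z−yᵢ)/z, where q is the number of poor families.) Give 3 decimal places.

Incomes under z: €7, €10, €13, €15, €20, €21 (q = 6 of N = 8).
Shortfall ratios (z−y)/z: 0.7941, 0.7059, 0.6176, 0.5588, 0.4118, 0.3824; sum = 3.470588.
I averages over the q = 6 poor units only: 3.470588 / 6 = 0.578.

0.578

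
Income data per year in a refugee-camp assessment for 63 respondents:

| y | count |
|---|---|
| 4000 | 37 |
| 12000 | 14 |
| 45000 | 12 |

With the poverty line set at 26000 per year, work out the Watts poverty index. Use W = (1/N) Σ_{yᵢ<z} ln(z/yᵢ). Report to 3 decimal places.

1.271

Below z: 37×4000, 14×12000 (q = 51 of N = 63).
Log gaps: ln(26000/4000) = 1.8718 (×37); ln(26000/12000) = 0.7732 (×14).
W = 80.081339 / 63 = 1.271.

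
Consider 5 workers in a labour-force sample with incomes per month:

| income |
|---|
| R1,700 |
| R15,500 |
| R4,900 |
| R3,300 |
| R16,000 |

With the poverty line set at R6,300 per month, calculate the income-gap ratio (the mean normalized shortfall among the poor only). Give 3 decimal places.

Incomes under z: R1,700, R3,300, R4,900 (q = 3 of N = 5).
Shortfall ratios (z−y)/z: 0.7302, 0.4762, 0.2222; sum = 1.428571.
The income-gap ratio divides by q (the poor only): 1.428571 / 3 = 0.476.

0.476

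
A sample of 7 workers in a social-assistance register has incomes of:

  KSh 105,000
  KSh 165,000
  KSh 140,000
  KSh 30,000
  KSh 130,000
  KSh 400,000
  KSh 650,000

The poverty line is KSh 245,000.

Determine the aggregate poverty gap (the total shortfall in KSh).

KSh 655,000

Poor units: KSh 30,000, KSh 105,000, KSh 130,000, KSh 140,000, KSh 165,000 (q = 5 of N = 7).
Individual gaps: 245000−30000 = 215000; 245000−105000 = 140000; 245000−130000 = 115000; 245000−140000 = 105000; 245000−165000 = 80000.
Aggregate gap = KSh 655,000.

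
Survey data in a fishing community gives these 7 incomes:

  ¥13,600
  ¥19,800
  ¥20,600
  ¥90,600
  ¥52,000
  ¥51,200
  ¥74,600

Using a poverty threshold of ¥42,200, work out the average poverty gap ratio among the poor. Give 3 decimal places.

Poor units: ¥13,600, ¥19,800, ¥20,600 (q = 3 of N = 7).
Relative gaps: 0.6777, 0.5308, 0.5118; sum = 1.720379.
I averages over the q = 3 poor units only: 1.720379 / 3 = 0.573.

0.573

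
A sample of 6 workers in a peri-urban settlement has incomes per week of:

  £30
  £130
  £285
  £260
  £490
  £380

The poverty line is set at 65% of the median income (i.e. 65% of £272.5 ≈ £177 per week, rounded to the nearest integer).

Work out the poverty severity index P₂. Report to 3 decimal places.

0.127

Poor units: £30, £130 (q = 2 of N = 6).
Normalized shortfalls: (177−30)/177 = 0.8305; (177−130)/177 = 0.2655.
Squared: 0.6897; 0.0705.
Sum = 0.760254; P₂ = 0.760254 / 6 = 0.127.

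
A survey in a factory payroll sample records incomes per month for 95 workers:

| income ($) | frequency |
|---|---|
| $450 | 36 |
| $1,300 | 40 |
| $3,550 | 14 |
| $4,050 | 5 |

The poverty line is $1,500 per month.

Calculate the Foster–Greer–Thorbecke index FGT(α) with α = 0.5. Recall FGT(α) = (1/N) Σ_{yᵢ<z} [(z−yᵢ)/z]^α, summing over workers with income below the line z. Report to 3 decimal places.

Poor units: 36×$450, 40×$1,300 (q = 76 of N = 95).
Normalized shortfalls: (1500−450)/1500 = 0.7000 (×36); (1500−1300)/1500 = 0.1333 (×40).
Raised to α = 0.5: 0.83666 (×36); 0.36515 (×40).
Sum = 44.725696; FGT(0.5) = 44.725696 / 95 = 0.471.

0.471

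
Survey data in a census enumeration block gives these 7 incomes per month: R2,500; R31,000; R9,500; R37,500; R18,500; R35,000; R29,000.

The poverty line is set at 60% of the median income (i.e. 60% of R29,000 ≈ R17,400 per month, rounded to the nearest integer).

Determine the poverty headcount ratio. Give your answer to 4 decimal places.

2 of the 7 households have income below R17,400.
H = 2/7 = 0.2857.

0.2857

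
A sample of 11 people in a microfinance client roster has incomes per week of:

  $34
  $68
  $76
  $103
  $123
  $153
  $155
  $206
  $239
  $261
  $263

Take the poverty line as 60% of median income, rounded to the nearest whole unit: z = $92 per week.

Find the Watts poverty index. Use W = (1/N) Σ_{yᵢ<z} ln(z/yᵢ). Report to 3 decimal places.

0.135

Poor units: $34, $68, $76 (q = 3 of N = 11).
ln(z/y) terms: ln(92/34) = 0.9954; ln(92/68) = 0.3023; ln(92/76) = 0.1911.
W = 1.488764 / 11 = 0.135.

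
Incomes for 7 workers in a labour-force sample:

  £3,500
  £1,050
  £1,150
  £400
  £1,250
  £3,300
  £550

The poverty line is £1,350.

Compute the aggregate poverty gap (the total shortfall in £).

Incomes under z: £400, £550, £1,050, £1,150, £1,250 (q = 5 of N = 7).
Individual gaps: 1350−400 = 950; 1350−550 = 800; 1350−1050 = 300; 1350−1150 = 200; 1350−1250 = 100.
Aggregate gap = £2,350.

£2,350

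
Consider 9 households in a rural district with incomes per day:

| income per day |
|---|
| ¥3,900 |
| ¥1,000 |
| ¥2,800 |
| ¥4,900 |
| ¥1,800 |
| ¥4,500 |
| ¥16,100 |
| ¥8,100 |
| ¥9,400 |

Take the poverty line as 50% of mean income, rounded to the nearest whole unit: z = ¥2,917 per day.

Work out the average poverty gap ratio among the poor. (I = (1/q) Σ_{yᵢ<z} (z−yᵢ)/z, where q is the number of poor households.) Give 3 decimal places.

0.360

Below z: ¥1,000, ¥1,800, ¥2,800 (q = 3 of N = 9).
Shortfall ratios (z−y)/z: 0.6572, 0.3829, 0.0401; sum = 1.080219.
The income-gap ratio divides by q (the poor only): 1.080219 / 3 = 0.360.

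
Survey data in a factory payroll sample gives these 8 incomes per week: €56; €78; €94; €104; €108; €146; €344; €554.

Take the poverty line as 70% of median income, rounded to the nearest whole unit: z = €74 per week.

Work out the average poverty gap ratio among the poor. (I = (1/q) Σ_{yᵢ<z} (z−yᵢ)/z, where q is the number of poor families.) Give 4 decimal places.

Below the line: €56 (q = 1 of N = 8).
Shortfall ratios (z−y)/z: 0.2432; sum = 0.243243.
The income-gap ratio divides by q (the poor only): 0.243243 / 1 = 0.2432.

0.2432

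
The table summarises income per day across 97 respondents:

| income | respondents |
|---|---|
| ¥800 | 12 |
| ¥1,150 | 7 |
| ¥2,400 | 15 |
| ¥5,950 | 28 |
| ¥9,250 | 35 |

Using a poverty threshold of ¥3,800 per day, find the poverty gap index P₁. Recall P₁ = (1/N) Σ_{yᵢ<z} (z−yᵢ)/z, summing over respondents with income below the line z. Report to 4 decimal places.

Poor units: 12×¥800, 7×¥1,150, 15×¥2,400 (q = 34 of N = 97).
Relative gaps: (3800−800)/3800 = 0.7895 (×12); (3800−1150)/3800 = 0.6974 (×7); (3800−2400)/3800 = 0.3684 (×15).
Sum of shortfalls = 19.881579; P₁ averages over all N: 19.881579 / 97 = 0.2050.

0.2050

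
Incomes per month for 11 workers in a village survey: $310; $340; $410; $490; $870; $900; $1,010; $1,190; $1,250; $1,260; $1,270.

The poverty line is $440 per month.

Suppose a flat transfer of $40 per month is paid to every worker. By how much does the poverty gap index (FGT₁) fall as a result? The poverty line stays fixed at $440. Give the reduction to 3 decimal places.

Before: below the line — $310, $340, $410; poverty gap index (FGT₁) = 0.05372.
After the $40 transfer: below the line — $350, $380; poverty gap index (FGT₁) = 0.03099.
Reduction = 0.05372 − 0.03099 = 0.023.

0.023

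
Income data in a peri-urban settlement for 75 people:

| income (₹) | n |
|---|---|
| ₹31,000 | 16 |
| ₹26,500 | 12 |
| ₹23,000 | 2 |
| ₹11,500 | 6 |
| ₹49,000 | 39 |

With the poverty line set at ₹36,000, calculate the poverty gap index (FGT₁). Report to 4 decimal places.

Below z: 6×₹11,500, 2×₹23,000, 12×₹26,500, 16×₹31,000 (q = 36 of N = 75).
Gap ratios (z−y)/z: (36000−11500)/36000 = 0.6806 (×6); (36000−23000)/36000 = 0.3611 (×2); (36000−26500)/36000 = 0.2639 (×12); (36000−31000)/36000 = 0.1389 (×16).
Σ = 10.194444. Dividing by the full population N = 75 gives P₁ = 0.1359.

0.1359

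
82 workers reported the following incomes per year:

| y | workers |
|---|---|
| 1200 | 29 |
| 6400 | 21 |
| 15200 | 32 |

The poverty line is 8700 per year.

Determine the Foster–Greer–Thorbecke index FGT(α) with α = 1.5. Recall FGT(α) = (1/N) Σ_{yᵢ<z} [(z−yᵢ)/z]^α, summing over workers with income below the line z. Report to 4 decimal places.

0.3179

Below the line: 29×1200, 21×6400 (q = 50 of N = 82).
Normalized shortfalls: (8700−1200)/8700 = 0.8621 (×29); (8700−6400)/8700 = 0.2644 (×21).
Raised to α = 1.5: 0.80041 (×29); 0.13593 (×21).
Sum = 26.066431; FGT(1.5) = 26.066431 / 82 = 0.3179.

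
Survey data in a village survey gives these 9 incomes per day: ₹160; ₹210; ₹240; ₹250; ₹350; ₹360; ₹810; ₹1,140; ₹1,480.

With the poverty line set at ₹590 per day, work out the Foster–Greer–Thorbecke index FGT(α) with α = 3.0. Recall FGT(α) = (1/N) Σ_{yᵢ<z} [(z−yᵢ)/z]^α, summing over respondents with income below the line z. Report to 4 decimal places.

Below z: ₹160, ₹210, ₹240, ₹250, ₹350, ₹360 (q = 6 of N = 9).
Relative gaps: (590−160)/590 = 0.7288; (590−210)/590 = 0.6441; (590−240)/590 = 0.5932; (590−250)/590 = 0.5763; (590−350)/590 = 0.4068; (590−360)/590 = 0.3898.
Raised to α = 3.0: 0.38712; 0.26717; 0.20876; 0.19137; 0.06731; 0.05924.
Sum = 1.180982; FGT(3.0) = 1.180982 / 9 = 0.1312.

0.1312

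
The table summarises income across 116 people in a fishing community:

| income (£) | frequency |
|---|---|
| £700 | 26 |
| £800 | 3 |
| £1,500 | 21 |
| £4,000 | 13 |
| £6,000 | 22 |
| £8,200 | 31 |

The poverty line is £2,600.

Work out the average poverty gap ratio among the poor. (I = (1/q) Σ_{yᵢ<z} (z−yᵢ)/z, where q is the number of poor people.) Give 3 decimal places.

Below z: 26×£700, 3×£800, 21×£1,500 (q = 50 of N = 116).
Shortfall ratios (z−y)/z: 0.7308 (×26), 0.6923 (×3), 0.4231 (×21); sum = 29.961538.
The income-gap ratio divides by q (the poor only): 29.961538 / 50 = 0.599.

0.599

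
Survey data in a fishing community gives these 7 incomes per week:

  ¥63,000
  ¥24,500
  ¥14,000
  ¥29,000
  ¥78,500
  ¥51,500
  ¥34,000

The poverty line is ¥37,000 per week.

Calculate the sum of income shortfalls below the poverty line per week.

Below the line: ¥14,000, ¥24,500, ¥29,000, ¥34,000 (q = 4 of N = 7).
Individual gaps: 37000−14000 = 23000; 37000−24500 = 12500; 37000−29000 = 8000; 37000−34000 = 3000.
Aggregate gap = ¥46,500.

¥46,500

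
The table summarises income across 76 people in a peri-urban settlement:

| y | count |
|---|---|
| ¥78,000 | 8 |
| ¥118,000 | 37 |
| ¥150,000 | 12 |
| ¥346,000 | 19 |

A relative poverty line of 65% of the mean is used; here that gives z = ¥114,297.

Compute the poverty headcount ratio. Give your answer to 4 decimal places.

8 of the 76 people have income below ¥114,297.
H = 8/76 = 0.1053.

0.1053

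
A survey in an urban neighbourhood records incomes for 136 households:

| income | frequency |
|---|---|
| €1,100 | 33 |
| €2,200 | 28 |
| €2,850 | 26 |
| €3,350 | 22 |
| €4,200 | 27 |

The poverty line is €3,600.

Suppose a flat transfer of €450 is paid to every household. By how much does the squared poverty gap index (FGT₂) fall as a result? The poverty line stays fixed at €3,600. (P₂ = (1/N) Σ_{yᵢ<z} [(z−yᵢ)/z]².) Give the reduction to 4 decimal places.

0.0629

Before: below the line — 33×€1,100, 28×€2,200, 26×€2,850, 22×€3,350; squared poverty gap index (FGT₂) = 0.157232.
After the €450 transfer: below the line — 33×€1,550, 28×€2,650, 26×€3,300; squared poverty gap index (FGT₂) = 0.094347.
Reduction = 0.157232 − 0.094347 = 0.0629.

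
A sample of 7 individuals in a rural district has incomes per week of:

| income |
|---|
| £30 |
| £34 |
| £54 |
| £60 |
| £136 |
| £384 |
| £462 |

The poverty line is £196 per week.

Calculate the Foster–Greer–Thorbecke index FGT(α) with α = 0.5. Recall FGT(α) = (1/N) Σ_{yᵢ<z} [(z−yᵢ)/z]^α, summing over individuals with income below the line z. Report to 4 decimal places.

Below the line: £30, £34, £54, £60, £136 (q = 5 of N = 7).
Relative gaps: (196−30)/196 = 0.8469; (196−34)/196 = 0.8265; (196−54)/196 = 0.7245; (196−60)/196 = 0.6939; (196−136)/196 = 0.3061.
Raised to α = 0.5: 0.92029; 0.90914; 0.85117; 0.83299; 0.55328.
Sum = 4.066876; FGT(0.5) = 4.066876 / 7 = 0.5810.

0.5810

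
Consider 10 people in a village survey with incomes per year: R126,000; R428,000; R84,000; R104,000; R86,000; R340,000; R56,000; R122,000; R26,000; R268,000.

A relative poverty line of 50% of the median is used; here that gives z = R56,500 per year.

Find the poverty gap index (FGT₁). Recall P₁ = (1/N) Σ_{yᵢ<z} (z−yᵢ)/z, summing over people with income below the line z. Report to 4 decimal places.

Below z: R26,000, R56,000 (q = 2 of N = 10).
Relative gaps: (56500−26000)/56500 = 0.5398; (56500−56000)/56500 = 0.0088.
Σ = 0.548673. Dividing by the full population N = 10 gives P₁ = 0.0549.

0.0549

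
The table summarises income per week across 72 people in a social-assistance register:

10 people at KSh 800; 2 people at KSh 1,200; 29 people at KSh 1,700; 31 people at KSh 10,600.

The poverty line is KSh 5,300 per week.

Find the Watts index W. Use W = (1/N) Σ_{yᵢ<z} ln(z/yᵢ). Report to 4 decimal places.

Below z: 10×KSh 800, 2×KSh 1,200, 29×KSh 1,700 (q = 41 of N = 72).
Log shortfalls: ln(5300/800) = 1.8909 (×10); ln(5300/1200) = 1.4854 (×2); ln(5300/1700) = 1.1371 (×29).
W = 54.854553 / 72 = 0.7619.

0.7619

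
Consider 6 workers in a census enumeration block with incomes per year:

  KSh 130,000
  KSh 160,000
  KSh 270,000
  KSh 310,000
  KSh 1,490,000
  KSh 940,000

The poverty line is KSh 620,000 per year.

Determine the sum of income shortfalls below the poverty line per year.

Incomes under z: KSh 130,000, KSh 160,000, KSh 270,000, KSh 310,000 (q = 4 of N = 6).
Individual gaps: 620000−130000 = 490000; 620000−160000 = 460000; 620000−270000 = 350000; 620000−310000 = 310000.
Aggregate gap = KSh 1,610,000.

KSh 1,610,000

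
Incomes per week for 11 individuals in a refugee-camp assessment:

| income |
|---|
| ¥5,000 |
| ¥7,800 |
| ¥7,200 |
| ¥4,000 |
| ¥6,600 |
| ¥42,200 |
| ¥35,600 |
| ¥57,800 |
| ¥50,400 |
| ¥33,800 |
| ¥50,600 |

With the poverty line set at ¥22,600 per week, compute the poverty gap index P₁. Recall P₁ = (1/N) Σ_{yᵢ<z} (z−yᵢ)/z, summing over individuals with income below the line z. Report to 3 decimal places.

0.331

Below z: ¥4,000, ¥5,000, ¥6,600, ¥7,200, ¥7,800 (q = 5 of N = 11).
Shortfall ratios: (22600−4000)/22600 = 0.8230; (22600−5000)/22600 = 0.7788; (22600−6600)/22600 = 0.7080; (22600−7200)/22600 = 0.6814; (22600−7800)/22600 = 0.6549.
Sum of shortfalls = 3.646018; P₁ averages over all N: 3.646018 / 11 = 0.331.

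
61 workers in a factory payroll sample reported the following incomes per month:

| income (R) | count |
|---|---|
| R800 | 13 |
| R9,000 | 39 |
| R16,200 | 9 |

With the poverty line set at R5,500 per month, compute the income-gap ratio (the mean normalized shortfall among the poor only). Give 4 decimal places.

0.8545

Below the line: 13×R800 (q = 13 of N = 61).
Shortfall ratios (z−y)/z: 0.8545 (×13); sum = 11.109091.
The income-gap ratio divides by q (the poor only): 11.109091 / 13 = 0.8545.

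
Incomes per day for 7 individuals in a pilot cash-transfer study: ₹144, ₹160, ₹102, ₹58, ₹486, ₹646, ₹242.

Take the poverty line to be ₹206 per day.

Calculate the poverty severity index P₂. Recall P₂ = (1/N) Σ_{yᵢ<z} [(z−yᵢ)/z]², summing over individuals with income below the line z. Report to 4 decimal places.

0.1302

Poor units: ₹58, ₹102, ₹144, ₹160 (q = 4 of N = 7).
Shortfall ratios: (206−58)/206 = 0.7184; (206−102)/206 = 0.5049; (206−144)/206 = 0.3010; (206−160)/206 = 0.2233.
Squared: 0.5162; 0.2549; 0.0906; 0.0499.
Sum = 0.911490; P₂ = 0.911490 / 7 = 0.1302.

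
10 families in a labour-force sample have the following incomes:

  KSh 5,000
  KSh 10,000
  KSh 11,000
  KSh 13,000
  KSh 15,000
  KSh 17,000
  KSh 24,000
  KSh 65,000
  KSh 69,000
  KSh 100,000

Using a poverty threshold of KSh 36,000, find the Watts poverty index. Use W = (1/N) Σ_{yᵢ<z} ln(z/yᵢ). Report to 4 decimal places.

Below z: KSh 5,000, KSh 10,000, KSh 11,000, KSh 13,000, KSh 15,000, KSh 17,000, KSh 24,000 (q = 7 of N = 10).
ln(z/y) terms: ln(36000/5000) = 1.9741; ln(36000/10000) = 1.2809; ln(36000/11000) = 1.1856; ln(36000/13000) = 1.0186; ln(36000/15000) = 0.8755; ln(36000/17000) = 0.7503; ln(36000/24000) = 0.4055.
W = 7.490448 / 10 = 0.7490.

0.7490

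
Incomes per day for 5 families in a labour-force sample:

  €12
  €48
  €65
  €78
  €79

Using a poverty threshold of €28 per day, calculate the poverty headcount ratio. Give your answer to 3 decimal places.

1 of the 5 families have income below €28.
H = 1/5 = 0.200.

0.200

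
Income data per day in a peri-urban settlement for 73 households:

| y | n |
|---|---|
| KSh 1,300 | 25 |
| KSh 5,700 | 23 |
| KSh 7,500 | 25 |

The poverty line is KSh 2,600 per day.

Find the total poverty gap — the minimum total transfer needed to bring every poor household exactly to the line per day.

KSh 32,500

Below z: 25×KSh 1,300 (q = 25 of N = 73).
Individual gaps: 25×(2600−1300) = 32500.
Aggregate gap = KSh 32,500.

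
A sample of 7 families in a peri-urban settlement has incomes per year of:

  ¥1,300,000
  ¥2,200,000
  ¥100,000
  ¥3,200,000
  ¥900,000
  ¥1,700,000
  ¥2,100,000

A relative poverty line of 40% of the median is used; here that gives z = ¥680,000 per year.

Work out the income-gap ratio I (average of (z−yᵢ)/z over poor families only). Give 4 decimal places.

Below the line: ¥100,000 (q = 1 of N = 7).
Relative gaps: 0.8529; sum = 0.852941.
I averages over the q = 1 poor units only: 0.852941 / 1 = 0.8529.

0.8529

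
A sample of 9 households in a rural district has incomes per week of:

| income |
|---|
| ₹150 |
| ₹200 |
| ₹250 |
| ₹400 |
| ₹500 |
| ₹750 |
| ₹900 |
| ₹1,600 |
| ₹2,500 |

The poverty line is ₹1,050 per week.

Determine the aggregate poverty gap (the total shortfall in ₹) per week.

₹4,200

Below the line: ₹150, ₹200, ₹250, ₹400, ₹500, ₹750, ₹900 (q = 7 of N = 9).
Individual gaps: 1050−150 = 900; 1050−200 = 850; 1050−250 = 800; 1050−400 = 650; 1050−500 = 550; 1050−750 = 300; 1050−900 = 150.
Aggregate gap = ₹4,200.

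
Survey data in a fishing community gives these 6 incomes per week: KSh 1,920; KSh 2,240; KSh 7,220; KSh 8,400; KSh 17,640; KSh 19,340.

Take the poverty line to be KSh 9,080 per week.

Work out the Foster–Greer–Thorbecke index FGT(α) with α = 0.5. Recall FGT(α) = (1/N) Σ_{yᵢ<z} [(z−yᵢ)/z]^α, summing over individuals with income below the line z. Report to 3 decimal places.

0.414

Incomes under z: KSh 1,920, KSh 2,240, KSh 7,220, KSh 8,400 (q = 4 of N = 6).
Shortfall ratios: (9080−1920)/9080 = 0.7885; (9080−2240)/9080 = 0.7533; (9080−7220)/9080 = 0.2048; (9080−8400)/9080 = 0.0749.
Raised to α = 0.5: 0.88800; 0.86793; 0.45260; 0.27366.
Sum = 2.482191; FGT(0.5) = 2.482191 / 6 = 0.414.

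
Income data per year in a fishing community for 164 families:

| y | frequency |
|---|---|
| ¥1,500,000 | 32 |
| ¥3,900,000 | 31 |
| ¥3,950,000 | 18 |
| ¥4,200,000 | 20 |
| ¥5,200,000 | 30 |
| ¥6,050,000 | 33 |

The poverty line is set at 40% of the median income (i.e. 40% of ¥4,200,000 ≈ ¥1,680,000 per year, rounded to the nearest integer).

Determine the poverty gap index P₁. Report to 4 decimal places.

Incomes under z: 32×¥1,500,000 (q = 32 of N = 164).
Gap ratios (z−y)/z: (1680000−1500000)/1680000 = 0.1071 (×32).
Σ = 3.428571. Dividing by the full population N = 164 gives P₁ = 0.0209.

0.0209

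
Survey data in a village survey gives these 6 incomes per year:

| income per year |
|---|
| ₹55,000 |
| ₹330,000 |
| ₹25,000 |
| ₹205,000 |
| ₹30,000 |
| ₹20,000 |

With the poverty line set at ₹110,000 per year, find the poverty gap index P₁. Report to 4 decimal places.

Below z: ₹20,000, ₹25,000, ₹30,000, ₹55,000 (q = 4 of N = 6).
Gap ratios (z−y)/z: (110000−20000)/110000 = 0.8182; (110000−25000)/110000 = 0.7727; (110000−30000)/110000 = 0.7273; (110000−55000)/110000 = 0.5000.
Σ = 2.818182. Dividing by the full population N = 6 gives P₁ = 0.4697.

0.4697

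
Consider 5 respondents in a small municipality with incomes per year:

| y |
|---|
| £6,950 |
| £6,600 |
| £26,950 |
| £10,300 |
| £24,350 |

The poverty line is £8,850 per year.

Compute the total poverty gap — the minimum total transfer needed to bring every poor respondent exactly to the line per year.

Below the line: £6,600, £6,950 (q = 2 of N = 5).
Individual gaps: 8850−6600 = 2250; 8850−6950 = 1900.
Aggregate gap = £4,150.

£4,150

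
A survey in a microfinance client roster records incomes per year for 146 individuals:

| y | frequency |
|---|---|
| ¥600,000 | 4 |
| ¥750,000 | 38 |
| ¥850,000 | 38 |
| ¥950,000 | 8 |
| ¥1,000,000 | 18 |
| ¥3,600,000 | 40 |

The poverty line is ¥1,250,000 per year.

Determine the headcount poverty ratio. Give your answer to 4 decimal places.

106 of the 146 individuals have income below ¥1,250,000.
H = 106/146 = 0.7260.

0.7260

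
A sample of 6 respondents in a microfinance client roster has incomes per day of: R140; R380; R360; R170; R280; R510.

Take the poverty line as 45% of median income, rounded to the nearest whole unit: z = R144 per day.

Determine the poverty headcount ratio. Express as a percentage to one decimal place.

1 of the 6 respondents have income below R144.
H = 1/6 = 16.7%.

16.7%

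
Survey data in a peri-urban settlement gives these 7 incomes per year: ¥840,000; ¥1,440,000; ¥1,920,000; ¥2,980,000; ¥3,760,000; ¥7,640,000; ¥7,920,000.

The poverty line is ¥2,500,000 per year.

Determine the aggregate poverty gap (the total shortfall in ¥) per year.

¥3,300,000

Below z: ¥840,000, ¥1,440,000, ¥1,920,000 (q = 3 of N = 7).
Individual gaps: 2500000−840000 = 1660000; 2500000−1440000 = 1060000; 2500000−1920000 = 580000.
Aggregate gap = ¥3,300,000.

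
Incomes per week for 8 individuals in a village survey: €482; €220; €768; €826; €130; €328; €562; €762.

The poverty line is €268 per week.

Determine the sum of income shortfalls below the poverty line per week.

€186

Below z: €130, €220 (q = 2 of N = 8).
Individual gaps: 268−130 = 138; 268−220 = 48.
Aggregate gap = €186.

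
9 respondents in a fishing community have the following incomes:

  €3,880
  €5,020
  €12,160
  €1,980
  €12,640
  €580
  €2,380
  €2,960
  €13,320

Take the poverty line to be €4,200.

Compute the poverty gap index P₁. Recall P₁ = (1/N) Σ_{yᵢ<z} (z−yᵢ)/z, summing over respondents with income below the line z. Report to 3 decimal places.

Below z: €580, €1,980, €2,380, €2,960, €3,880 (q = 5 of N = 9).
Gap ratios (z−y)/z: (4200−580)/4200 = 0.8619; (4200−1980)/4200 = 0.5286; (4200−2380)/4200 = 0.4333; (4200−2960)/4200 = 0.2952; (4200−3880)/4200 = 0.0762.
Sum of shortfalls = 2.195238; P₁ averages over all N: 2.195238 / 9 = 0.244.

0.244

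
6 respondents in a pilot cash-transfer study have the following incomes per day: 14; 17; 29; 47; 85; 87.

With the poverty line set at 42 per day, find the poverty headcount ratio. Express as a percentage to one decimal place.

3 of the 6 respondents have income below 42.
H = 3/6 = 50.0%.

50.0%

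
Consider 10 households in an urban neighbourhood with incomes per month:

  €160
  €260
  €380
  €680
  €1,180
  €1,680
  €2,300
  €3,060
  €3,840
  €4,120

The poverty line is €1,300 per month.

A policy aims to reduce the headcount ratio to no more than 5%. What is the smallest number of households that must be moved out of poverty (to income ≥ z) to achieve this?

5

Currently q = 5 of N = 10 are below the line (H = 0.500).
A headcount ratio of at most 5% allows at most ⌊0.05 × 10⌋ = 0 poor households.
So at least 5 − 0 = 5 must be lifted.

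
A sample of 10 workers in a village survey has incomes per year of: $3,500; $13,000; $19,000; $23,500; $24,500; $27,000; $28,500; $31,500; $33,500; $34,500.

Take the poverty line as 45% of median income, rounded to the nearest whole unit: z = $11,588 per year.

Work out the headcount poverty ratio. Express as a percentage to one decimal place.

1 of the 10 workers have income below $11,588.
H = 1/10 = 10.0%.

10.0%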